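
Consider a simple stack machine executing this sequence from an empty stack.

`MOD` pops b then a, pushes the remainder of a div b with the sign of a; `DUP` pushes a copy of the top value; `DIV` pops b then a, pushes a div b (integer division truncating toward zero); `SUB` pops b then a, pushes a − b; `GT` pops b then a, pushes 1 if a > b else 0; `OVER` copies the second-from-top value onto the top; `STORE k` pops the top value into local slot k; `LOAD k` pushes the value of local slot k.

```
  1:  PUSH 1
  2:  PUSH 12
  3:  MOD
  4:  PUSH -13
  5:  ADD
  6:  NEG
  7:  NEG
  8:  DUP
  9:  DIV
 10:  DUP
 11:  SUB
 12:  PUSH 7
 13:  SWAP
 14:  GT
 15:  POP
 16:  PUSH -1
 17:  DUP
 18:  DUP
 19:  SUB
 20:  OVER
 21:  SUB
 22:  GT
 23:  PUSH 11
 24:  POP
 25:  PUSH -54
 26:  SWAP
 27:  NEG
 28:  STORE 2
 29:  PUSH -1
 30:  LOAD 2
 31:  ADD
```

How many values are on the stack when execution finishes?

PUSH 1   → [1]
PUSH 12  → [1, 12]
MOD      → [1]
PUSH -13 → [1, -13]
ADD      → [-12]
NEG      → [12]
NEG      → [-12]
DUP      → [-12, -12]
DIV      → [1]
DUP      → [1, 1]
SUB      → [0]
PUSH 7   → [0, 7]
SWAP     → [7, 0]
GT       → [1]
POP      → []
PUSH -1  → [-1]
DUP      → [-1, -1]
DUP      → [-1, -1, -1]
SUB      → [-1, 0]
OVER     → [-1, 0, -1]
SUB      → [-1, 1]
GT       → [0]
PUSH 11  → [0, 11]
POP      → [0]
PUSH -54 → [0, -54]
SWAP     → [-54, 0]
NEG      → [-54, 0]
STORE 2  → [-54]
PUSH -1  → [-54, -1]
LOAD 2   → [-54, -1, 0]
ADD      → [-54, -1]

2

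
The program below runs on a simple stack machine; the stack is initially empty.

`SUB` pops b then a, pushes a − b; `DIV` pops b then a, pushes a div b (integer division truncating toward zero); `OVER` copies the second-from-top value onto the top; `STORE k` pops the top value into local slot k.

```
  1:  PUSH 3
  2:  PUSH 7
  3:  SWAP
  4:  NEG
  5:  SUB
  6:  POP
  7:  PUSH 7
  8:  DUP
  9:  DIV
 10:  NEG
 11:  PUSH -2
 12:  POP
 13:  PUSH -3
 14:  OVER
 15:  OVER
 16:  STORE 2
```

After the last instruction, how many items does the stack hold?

3

PUSH 3  → [3]
PUSH 7  → [3, 7]
SWAP    → [7, 3]
NEG     → [7, -3]
SUB     → [10]
POP     → []
PUSH 7  → [7]
DUP     → [7, 7]
DIV     → [1]
NEG     → [-1]
PUSH -2 → [-1, -2]
POP     → [-1]
PUSH -3 → [-1, -3]
OVER    → [-1, -3, -1]
OVER    → [-1, -3, -1, -3]
STORE 2 → [-1, -3, -1]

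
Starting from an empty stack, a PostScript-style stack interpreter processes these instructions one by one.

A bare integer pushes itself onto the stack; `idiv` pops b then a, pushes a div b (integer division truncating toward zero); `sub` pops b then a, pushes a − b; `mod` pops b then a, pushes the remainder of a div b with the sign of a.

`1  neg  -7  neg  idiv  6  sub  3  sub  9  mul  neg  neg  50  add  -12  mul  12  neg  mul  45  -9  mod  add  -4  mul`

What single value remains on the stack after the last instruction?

1    -> 1
neg  -> -1
-7   -> -1 -7
neg  -> -1 7
idiv -> 0
6    -> 0 6
sub  -> -6
3    -> -6 3
sub  -> -9
9    -> -9 9
mul  -> -81
neg  -> 81
neg  -> -81
50   -> -81 50
add  -> -31
-12  -> -31 -12
mul  -> 372
12   -> 372 12
neg  -> 372 -12
mul  -> -4464
45   -> -4464 45
-9   -> -4464 45 -9
mod  -> -4464 0
add  -> -4464
-4   -> -4464 -4
mul  -> 17856

17856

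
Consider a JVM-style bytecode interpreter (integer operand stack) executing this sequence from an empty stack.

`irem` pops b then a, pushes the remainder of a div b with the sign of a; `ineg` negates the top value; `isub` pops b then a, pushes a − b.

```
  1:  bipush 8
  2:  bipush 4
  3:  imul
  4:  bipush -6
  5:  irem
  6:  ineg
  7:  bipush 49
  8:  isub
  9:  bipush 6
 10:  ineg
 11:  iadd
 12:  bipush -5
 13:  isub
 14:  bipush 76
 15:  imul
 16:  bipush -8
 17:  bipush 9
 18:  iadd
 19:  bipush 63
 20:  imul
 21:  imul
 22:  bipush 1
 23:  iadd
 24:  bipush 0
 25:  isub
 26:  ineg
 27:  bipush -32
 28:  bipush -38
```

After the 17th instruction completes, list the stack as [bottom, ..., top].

[-3952, -8, 9]

bipush 8  -> [8]
bipush 4  -> [8, 4]
imul      -> [32]
bipush -6 -> [32, -6]
irem      -> [2]
ineg      -> [-2]
bipush 49 -> [-2, 49]
isub      -> [-51]
bipush 6  -> [-51, 6]
ineg      -> [-51, -6]
iadd      -> [-57]
bipush -5 -> [-57, -5]
isub      -> [-52]
bipush 76 -> [-52, 76]
imul      -> [-3952]
bipush -8 -> [-3952, -8]
bipush 9  -> [-3952, -8, 9]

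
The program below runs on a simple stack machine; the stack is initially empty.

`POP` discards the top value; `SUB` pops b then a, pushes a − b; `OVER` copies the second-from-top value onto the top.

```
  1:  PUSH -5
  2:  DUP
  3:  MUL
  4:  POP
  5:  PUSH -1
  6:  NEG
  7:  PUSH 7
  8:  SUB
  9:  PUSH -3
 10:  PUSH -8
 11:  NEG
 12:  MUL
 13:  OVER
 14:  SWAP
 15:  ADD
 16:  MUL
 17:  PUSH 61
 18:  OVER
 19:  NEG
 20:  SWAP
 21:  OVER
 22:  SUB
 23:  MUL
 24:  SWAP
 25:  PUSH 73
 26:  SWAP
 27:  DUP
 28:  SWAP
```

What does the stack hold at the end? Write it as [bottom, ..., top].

PUSH -5  [-5]
DUP      [-5, -5]
MUL      [25]
POP      []
PUSH -1  [-1]
NEG      [1]
PUSH 7   [1, 7]
SUB      [-6]
PUSH -3  [-6, -3]
PUSH -8  [-6, -3, -8]
NEG      [-6, -3, 8]
MUL      [-6, -24]
OVER     [-6, -24, -6]
SWAP     [-6, -6, -24]
ADD      [-6, -30]
MUL      [180]
PUSH 61  [180, 61]
OVER     [180, 61, 180]
NEG      [180, 61, -180]
SWAP     [180, -180, 61]
OVER     [180, -180, 61, -180]
SUB      [180, -180, 241]
MUL      [180, -43380]
SWAP     [-43380, 180]
PUSH 73  [-43380, 180, 73]
SWAP     [-43380, 73, 180]
DUP      [-43380, 73, 180, 180]
SWAP     [-43380, 73, 180, 180]

[-43380, 73, 180, 180]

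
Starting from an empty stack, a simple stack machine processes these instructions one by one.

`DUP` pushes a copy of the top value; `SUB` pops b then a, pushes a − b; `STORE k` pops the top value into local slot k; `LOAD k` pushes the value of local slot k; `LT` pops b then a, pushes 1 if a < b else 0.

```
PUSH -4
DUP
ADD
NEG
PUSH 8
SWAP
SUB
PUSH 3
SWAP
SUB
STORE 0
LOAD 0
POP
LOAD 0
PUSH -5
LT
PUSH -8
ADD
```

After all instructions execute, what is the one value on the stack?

-8

PUSH -4 -> [-4]
DUP     -> [-4, -4]
ADD     -> [-8]
NEG     -> [8]
PUSH 8  -> [8, 8]
SWAP    -> [8, 8]
SUB     -> [0]
PUSH 3  -> [0, 3]
SWAP    -> [3, 0]
SUB     -> [3]
STORE 0 -> []
LOAD 0  -> [3]
POP     -> []
LOAD 0  -> [3]
PUSH -5 -> [3, -5]
LT      -> [0]
PUSH -8 -> [0, -8]
ADD     -> [-8]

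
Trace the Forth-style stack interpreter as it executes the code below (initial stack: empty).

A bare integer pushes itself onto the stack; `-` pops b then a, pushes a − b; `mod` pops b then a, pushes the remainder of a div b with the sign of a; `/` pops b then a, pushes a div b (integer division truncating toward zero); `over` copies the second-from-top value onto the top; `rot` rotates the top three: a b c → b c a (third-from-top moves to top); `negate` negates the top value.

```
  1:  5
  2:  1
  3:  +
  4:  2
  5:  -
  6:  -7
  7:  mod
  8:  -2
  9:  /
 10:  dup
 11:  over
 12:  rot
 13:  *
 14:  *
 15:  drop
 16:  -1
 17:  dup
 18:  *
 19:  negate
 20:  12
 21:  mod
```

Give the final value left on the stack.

-1

5       [5]
1       [5, 1]
+       [6]
2       [6, 2]
-       [4]
-7      [4, -7]
mod     [4]
-2      [4, -2]
/       [-2]
dup     [-2, -2]
over    [-2, -2, -2]
rot     [-2, -2, -2]
*       [-2, 4]
*       [-8]
drop    []
-1      [-1]
dup     [-1, -1]
*       [1]
negate  [-1]
12      [-1, 12]
mod     [-1]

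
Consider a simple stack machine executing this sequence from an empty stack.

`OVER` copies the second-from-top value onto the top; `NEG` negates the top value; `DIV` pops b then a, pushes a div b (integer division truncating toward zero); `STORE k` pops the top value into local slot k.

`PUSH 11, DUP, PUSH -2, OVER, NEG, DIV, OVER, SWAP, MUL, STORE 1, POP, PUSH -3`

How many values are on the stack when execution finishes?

2

PUSH 11 -> 11
DUP     -> 11 11
PUSH -2 -> 11 11 -2
OVER    -> 11 11 -2 11
NEG     -> 11 11 -2 -11
DIV     -> 11 11 0
OVER    -> 11 11 0 11
SWAP    -> 11 11 11 0
MUL     -> 11 11 0
STORE 1 -> 11 11
POP     -> 11
PUSH -3 -> 11 -3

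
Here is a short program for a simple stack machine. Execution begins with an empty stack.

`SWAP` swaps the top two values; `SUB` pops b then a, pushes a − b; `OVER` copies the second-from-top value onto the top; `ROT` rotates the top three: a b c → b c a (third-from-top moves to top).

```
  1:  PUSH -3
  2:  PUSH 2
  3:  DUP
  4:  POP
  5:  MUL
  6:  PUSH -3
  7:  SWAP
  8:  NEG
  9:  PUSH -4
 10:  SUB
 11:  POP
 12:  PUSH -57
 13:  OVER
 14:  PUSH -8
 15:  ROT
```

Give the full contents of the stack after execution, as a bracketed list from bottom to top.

[-3, -3, -8, -57]

PUSH -3   -3
PUSH 2    -3 2
DUP       -3 2 2
POP       -3 2
MUL       -6
PUSH -3   -6 -3
SWAP      -3 -6
NEG       -3 6
PUSH -4   -3 6 -4
SUB       -3 10
POP       -3
PUSH -57  -3 -57
OVER      -3 -57 -3
PUSH -8   -3 -57 -3 -8
ROT       -3 -3 -8 -57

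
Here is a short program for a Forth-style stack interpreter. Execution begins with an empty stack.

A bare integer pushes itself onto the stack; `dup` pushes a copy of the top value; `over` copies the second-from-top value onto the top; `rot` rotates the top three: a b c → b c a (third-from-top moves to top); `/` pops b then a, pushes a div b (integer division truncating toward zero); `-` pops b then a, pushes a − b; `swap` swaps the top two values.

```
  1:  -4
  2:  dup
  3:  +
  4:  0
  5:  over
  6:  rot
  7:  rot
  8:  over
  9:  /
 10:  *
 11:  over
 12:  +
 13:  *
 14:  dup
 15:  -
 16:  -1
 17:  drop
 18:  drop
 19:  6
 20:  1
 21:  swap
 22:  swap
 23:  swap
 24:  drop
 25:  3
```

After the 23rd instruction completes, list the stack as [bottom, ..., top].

-4   : [-4]
dup  : [-4, -4]
+    : [-8]
0    : [-8, 0]
over : [-8, 0, -8]
rot  : [0, -8, -8]
rot  : [-8, -8, 0]
over : [-8, -8, 0, -8]
/    : [-8, -8, 0]
*    : [-8, 0]
over : [-8, 0, -8]
+    : [-8, -8]
*    : [64]
dup  : [64, 64]
-    : [0]
-1   : [0, -1]
drop : [0]
drop : []
6    : [6]
1    : [6, 1]
swap : [1, 6]
swap : [6, 1]
swap : [1, 6]

[1, 6]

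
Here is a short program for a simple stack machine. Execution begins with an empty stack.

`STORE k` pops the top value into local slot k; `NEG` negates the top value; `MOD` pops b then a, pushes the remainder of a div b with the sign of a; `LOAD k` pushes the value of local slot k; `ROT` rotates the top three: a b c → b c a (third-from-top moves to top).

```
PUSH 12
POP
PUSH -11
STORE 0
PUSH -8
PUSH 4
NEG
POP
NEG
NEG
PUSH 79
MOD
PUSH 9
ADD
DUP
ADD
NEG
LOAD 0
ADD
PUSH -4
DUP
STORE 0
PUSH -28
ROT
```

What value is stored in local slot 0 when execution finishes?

-4

PUSH 12  -> [12]
POP      -> []
PUSH -11 -> [-11]
STORE 0  -> []
PUSH -8  -> [-8]
PUSH 4   -> [-8, 4]
NEG      -> [-8, -4]
POP      -> [-8]
NEG      -> [8]
NEG      -> [-8]
PUSH 79  -> [-8, 79]
MOD      -> [-8]
PUSH 9   -> [-8, 9]
ADD      -> [1]
DUP      -> [1, 1]
ADD      -> [2]
NEG      -> [-2]
LOAD 0   -> [-2, -11]
ADD      -> [-13]
PUSH -4  -> [-13, -4]
DUP      -> [-13, -4, -4]
STORE 0  -> [-13, -4]
PUSH -28 -> [-13, -4, -28]
ROT      -> [-4, -28, -13]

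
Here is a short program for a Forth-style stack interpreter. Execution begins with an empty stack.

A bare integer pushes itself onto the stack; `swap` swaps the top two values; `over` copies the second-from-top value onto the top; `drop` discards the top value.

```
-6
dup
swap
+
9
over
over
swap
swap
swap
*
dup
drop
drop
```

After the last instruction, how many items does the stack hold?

-6   -> -6
dup  -> -6 -6
swap -> -6 -6
+    -> -12
9    -> -12 9
over -> -12 9 -12
over -> -12 9 -12 9
swap -> -12 9 9 -12
swap -> -12 9 -12 9
swap -> -12 9 9 -12
*    -> -12 9 -108
dup  -> -12 9 -108 -108
drop -> -12 9 -108
drop -> -12 9

2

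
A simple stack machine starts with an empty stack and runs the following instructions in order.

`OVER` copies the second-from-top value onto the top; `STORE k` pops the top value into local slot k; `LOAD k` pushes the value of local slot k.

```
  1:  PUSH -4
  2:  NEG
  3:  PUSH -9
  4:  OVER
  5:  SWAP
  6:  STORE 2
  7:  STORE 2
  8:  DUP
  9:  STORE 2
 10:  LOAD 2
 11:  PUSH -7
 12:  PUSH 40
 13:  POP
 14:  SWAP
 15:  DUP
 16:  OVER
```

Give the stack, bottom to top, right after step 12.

[4, 4, -7, 40]

PUSH -4  [-4]
NEG      [4]
PUSH -9  [4, -9]
OVER     [4, -9, 4]
SWAP     [4, 4, -9]
STORE 2  [4, 4]
STORE 2  [4]
DUP      [4, 4]
STORE 2  [4]
LOAD 2   [4, 4]
PUSH -7  [4, 4, -7]
PUSH 40  [4, 4, -7, 40]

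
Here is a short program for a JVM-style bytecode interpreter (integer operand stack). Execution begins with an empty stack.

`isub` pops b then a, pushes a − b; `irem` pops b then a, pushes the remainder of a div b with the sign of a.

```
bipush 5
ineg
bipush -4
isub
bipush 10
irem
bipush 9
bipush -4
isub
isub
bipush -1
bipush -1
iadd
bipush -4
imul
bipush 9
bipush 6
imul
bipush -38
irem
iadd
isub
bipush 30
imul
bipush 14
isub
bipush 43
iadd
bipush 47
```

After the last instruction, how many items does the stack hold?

bipush 5   : [5]
ineg       : [-5]
bipush -4  : [-5, -4]
isub       : [-1]
bipush 10  : [-1, 10]
irem       : [-1]
bipush 9   : [-1, 9]
bipush -4  : [-1, 9, -4]
isub       : [-1, 13]
isub       : [-14]
bipush -1  : [-14, -1]
bipush -1  : [-14, -1, -1]
iadd       : [-14, -2]
bipush -4  : [-14, -2, -4]
imul       : [-14, 8]
bipush 9   : [-14, 8, 9]
bipush 6   : [-14, 8, 9, 6]
imul       : [-14, 8, 54]
bipush -38 : [-14, 8, 54, -38]
irem       : [-14, 8, 16]
iadd       : [-14, 24]
isub       : [-38]
bipush 30  : [-38, 30]
imul       : [-1140]
bipush 14  : [-1140, 14]
isub       : [-1154]
bipush 43  : [-1154, 43]
iadd       : [-1111]
bipush 47  : [-1111, 47]

2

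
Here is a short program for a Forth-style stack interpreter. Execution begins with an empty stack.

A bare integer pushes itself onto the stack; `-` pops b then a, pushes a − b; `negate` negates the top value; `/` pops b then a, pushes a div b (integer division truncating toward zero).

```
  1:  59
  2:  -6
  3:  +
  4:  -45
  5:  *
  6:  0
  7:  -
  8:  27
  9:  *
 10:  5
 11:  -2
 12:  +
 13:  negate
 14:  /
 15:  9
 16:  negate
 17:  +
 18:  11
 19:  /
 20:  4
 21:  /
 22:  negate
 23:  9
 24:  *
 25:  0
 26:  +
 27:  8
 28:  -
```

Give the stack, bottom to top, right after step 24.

[-4383]

59     → [59]
-6     → [59, -6]
+      → [53]
-45    → [53, -45]
*      → [-2385]
0      → [-2385, 0]
-      → [-2385]
27     → [-2385, 27]
*      → [-64395]
5      → [-64395, 5]
-2     → [-64395, 5, -2]
+      → [-64395, 3]
negate → [-64395, -3]
/      → [21465]
9      → [21465, 9]
negate → [21465, -9]
+      → [21456]
11     → [21456, 11]
/      → [1950]
4      → [1950, 4]
/      → [487]
negate → [-487]
9      → [-487, 9]
*      → [-4383]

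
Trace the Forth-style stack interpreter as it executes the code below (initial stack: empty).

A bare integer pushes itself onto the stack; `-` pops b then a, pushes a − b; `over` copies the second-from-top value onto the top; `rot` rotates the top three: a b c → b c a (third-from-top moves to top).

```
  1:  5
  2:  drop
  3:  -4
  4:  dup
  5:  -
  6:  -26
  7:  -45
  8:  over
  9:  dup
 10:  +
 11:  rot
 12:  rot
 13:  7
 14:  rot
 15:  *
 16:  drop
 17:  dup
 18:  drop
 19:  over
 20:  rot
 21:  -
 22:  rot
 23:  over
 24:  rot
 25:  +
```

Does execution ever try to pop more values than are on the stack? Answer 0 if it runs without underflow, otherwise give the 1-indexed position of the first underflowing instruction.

5    : [5]
drop : []
-4   : [-4]
dup  : [-4, -4]
-    : [0]
-26  : [0, -26]
-45  : [0, -26, -45]
over : [0, -26, -45, -26]
dup  : [0, -26, -45, -26, -26]
+    : [0, -26, -45, -52]
rot  : [0, -45, -52, -26]
rot  : [0, -52, -26, -45]
7    : [0, -52, -26, -45, 7]
rot  : [0, -52, -45, 7, -26]
*    : [0, -52, -45, -182]
drop : [0, -52, -45]
dup  : [0, -52, -45, -45]
drop : [0, -52, -45]
over : [0, -52, -45, -52]
rot  : [0, -45, -52, -52]
-    : [0, -45, 0]
rot  : [-45, 0, 0]
over : [-45, 0, 0, 0]
rot  : [-45, 0, 0, 0]
+    : [-45, 0, 0]

0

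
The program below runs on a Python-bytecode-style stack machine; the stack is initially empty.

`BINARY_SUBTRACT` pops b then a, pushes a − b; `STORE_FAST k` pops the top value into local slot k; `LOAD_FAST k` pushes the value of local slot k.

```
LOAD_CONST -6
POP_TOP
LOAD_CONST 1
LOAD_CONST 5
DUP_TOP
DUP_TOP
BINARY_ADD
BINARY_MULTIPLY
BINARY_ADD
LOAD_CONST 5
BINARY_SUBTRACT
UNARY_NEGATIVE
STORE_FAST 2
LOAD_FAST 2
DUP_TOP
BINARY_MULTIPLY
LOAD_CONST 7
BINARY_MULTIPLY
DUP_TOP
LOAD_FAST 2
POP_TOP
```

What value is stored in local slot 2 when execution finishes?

-46

LOAD_CONST -6    [-6]
POP_TOP          []
LOAD_CONST 1     [1]
LOAD_CONST 5     [1, 5]
DUP_TOP          [1, 5, 5]
DUP_TOP          [1, 5, 5, 5]
BINARY_ADD       [1, 5, 10]
BINARY_MULTIPLY  [1, 50]
BINARY_ADD       [51]
LOAD_CONST 5     [51, 5]
BINARY_SUBTRACT  [46]
UNARY_NEGATIVE   [-46]
STORE_FAST 2     []
LOAD_FAST 2      [-46]
DUP_TOP          [-46, -46]
BINARY_MULTIPLY  [2116]
LOAD_CONST 7     [2116, 7]
BINARY_MULTIPLY  [14812]
DUP_TOP          [14812, 14812]
LOAD_FAST 2      [14812, 14812, -46]
POP_TOP          [14812, 14812]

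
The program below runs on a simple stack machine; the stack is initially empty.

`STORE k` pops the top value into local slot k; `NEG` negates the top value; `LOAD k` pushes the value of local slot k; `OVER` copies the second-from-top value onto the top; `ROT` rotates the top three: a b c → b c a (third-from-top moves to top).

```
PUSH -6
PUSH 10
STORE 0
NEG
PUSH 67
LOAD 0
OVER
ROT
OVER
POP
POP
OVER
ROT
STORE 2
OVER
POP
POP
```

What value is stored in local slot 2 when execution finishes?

PUSH -6  [-6]
PUSH 10  [-6, 10]
STORE 0  [-6]
NEG      [6]
PUSH 67  [6, 67]
LOAD 0   [6, 67, 10]
OVER     [6, 67, 10, 67]
ROT      [6, 10, 67, 67]
OVER     [6, 10, 67, 67, 67]
POP      [6, 10, 67, 67]
POP      [6, 10, 67]
OVER     [6, 10, 67, 10]
ROT      [6, 67, 10, 10]
STORE 2  [6, 67, 10]
OVER     [6, 67, 10, 67]
POP      [6, 67, 10]
POP      [6, 67]

10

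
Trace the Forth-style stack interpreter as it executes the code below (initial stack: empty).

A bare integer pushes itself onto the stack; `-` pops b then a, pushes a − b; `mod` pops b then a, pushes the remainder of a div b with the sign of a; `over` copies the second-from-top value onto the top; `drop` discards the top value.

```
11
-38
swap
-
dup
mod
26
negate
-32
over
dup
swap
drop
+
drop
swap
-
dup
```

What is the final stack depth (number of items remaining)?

2

11     → [11]
-38    → [11, -38]
swap   → [-38, 11]
-      → [-49]
dup    → [-49, -49]
mod    → [0]
26     → [0, 26]
negate → [0, -26]
-32    → [0, -26, -32]
over   → [0, -26, -32, -26]
dup    → [0, -26, -32, -26, -26]
swap   → [0, -26, -32, -26, -26]
drop   → [0, -26, -32, -26]
+      → [0, -26, -58]
drop   → [0, -26]
swap   → [-26, 0]
-      → [-26]
dup    → [-26, -26]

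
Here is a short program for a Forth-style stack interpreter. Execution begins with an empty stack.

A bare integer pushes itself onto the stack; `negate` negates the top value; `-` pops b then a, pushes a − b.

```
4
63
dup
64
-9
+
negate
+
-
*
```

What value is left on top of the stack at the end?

4      : 4
63     : 4 63
dup    : 4 63 63
64     : 4 63 63 64
-9     : 4 63 63 64 -9
+      : 4 63 63 55
negate : 4 63 63 -55
+      : 4 63 8
-      : 4 55
*      : 220

220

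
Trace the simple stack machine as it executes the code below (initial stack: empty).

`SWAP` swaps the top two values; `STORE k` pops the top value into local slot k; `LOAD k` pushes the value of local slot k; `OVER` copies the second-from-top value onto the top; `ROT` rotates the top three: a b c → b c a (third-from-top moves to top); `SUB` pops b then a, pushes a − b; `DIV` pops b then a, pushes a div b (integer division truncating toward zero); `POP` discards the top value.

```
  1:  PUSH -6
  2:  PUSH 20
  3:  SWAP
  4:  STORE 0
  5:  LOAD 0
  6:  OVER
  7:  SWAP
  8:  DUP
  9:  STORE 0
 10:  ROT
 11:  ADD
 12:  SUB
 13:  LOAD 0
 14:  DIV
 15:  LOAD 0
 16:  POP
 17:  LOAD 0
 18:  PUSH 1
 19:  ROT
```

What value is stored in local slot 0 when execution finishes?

-6

PUSH -6 → [-6]
PUSH 20 → [-6, 20]
SWAP    → [20, -6]
STORE 0 → [20]
LOAD 0  → [20, -6]
OVER    → [20, -6, 20]
SWAP    → [20, 20, -6]
DUP     → [20, 20, -6, -6]
STORE 0 → [20, 20, -6]
ROT     → [20, -6, 20]
ADD     → [20, 14]
SUB     → [6]
LOAD 0  → [6, -6]
DIV     → [-1]
LOAD 0  → [-1, -6]
POP     → [-1]
LOAD 0  → [-1, -6]
PUSH 1  → [-1, -6, 1]
ROT     → [-6, 1, -1]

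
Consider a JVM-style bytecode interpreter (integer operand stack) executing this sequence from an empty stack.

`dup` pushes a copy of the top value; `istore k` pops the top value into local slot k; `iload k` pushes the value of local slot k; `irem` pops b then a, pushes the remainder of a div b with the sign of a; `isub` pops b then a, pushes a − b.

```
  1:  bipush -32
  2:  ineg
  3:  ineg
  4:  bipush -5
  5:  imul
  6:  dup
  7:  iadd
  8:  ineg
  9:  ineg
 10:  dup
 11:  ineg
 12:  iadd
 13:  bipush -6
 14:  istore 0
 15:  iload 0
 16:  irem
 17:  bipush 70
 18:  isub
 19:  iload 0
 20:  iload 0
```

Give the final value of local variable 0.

-6

bipush -32 : -32
ineg       : 32
ineg       : -32
bipush -5  : -32 -5
imul       : 160
dup        : 160 160
iadd       : 320
ineg       : -320
ineg       : 320
dup        : 320 320
ineg       : 320 -320
iadd       : 0
bipush -6  : 0 -6
istore 0   : 0
iload 0    : 0 -6
irem       : 0
bipush 70  : 0 70
isub       : -70
iload 0    : -70 -6
iload 0    : -70 -6 -6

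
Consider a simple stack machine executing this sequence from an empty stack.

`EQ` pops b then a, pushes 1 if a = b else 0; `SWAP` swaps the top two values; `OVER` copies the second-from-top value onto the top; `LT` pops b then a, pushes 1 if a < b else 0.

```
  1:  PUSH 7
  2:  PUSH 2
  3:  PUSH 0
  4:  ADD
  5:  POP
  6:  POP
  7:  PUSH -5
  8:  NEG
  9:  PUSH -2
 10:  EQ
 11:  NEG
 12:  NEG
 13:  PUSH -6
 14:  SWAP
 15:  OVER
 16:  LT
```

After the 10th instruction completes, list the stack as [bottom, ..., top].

[0]

PUSH 7  -> 7
PUSH 2  -> 7 2
PUSH 0  -> 7 2 0
ADD     -> 7 2
POP     -> 7
POP     -> (empty)
PUSH -5 -> -5
NEG     -> 5
PUSH -2 -> 5 -2
EQ      -> 0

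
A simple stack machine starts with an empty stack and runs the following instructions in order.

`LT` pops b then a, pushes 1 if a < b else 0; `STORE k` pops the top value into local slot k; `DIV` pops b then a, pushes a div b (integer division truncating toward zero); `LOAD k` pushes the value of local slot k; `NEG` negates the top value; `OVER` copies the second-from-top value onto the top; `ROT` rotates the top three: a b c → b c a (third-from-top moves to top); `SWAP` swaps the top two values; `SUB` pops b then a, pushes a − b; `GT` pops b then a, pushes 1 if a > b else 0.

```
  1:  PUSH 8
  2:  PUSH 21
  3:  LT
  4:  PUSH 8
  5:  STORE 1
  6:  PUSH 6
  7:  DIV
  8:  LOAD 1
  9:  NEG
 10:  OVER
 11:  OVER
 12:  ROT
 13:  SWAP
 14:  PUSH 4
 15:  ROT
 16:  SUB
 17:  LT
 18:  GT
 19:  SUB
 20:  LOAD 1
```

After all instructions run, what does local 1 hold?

PUSH 8  → [8]
PUSH 21 → [8, 21]
LT      → [1]
PUSH 8  → [1, 8]
STORE 1 → [1]
PUSH 6  → [1, 6]
DIV     → [0]
LOAD 1  → [0, 8]
NEG     → [0, -8]
OVER    → [0, -8, 0]
OVER    → [0, -8, 0, -8]
ROT     → [0, 0, -8, -8]
SWAP    → [0, 0, -8, -8]
PUSH 4  → [0, 0, -8, -8, 4]
ROT     → [0, 0, -8, 4, -8]
SUB     → [0, 0, -8, 12]
LT      → [0, 0, 1]
GT      → [0, 0]
SUB     → [0]
LOAD 1  → [0, 8]

8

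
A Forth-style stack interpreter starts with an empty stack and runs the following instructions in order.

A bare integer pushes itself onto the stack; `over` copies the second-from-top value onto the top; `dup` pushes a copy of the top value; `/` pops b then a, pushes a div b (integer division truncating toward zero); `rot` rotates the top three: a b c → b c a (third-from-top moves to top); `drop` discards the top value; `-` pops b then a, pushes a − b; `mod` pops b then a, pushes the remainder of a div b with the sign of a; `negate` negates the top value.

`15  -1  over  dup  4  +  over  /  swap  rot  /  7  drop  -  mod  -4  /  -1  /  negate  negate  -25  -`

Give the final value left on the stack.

28

15      [15]
-1      [15, -1]
over    [15, -1, 15]
dup     [15, -1, 15, 15]
4       [15, -1, 15, 15, 4]
+       [15, -1, 15, 19]
over    [15, -1, 15, 19, 15]
/       [15, -1, 15, 1]
swap    [15, -1, 1, 15]
rot     [15, 1, 15, -1]
/       [15, 1, -15]
7       [15, 1, -15, 7]
drop    [15, 1, -15]
-       [15, 16]
mod     [15]
-4      [15, -4]
/       [-3]
-1      [-3, -1]
/       [3]
negate  [-3]
negate  [3]
-25     [3, -25]
-       [28]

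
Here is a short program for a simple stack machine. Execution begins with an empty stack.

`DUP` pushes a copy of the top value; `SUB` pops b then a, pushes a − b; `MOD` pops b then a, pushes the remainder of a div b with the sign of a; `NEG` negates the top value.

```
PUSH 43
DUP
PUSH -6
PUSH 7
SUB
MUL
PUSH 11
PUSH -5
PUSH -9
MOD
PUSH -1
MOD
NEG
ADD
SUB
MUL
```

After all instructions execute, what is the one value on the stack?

-24510

PUSH 43  [43]
DUP      [43, 43]
PUSH -6  [43, 43, -6]
PUSH 7   [43, 43, -6, 7]
SUB      [43, 43, -13]
MUL      [43, -559]
PUSH 11  [43, -559, 11]
PUSH -5  [43, -559, 11, -5]
PUSH -9  [43, -559, 11, -5, -9]
MOD      [43, -559, 11, -5]
PUSH -1  [43, -559, 11, -5, -1]
MOD      [43, -559, 11, 0]
NEG      [43, -559, 11, 0]
ADD      [43, -559, 11]
SUB      [43, -570]
MUL      [-24510]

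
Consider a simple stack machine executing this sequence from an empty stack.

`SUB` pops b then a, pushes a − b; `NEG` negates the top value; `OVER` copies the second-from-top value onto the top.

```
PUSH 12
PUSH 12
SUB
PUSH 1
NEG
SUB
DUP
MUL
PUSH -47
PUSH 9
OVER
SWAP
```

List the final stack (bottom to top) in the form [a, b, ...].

[1, -47, -47, 9]

PUSH 12  -> [12]
PUSH 12  -> [12, 12]
SUB      -> [0]
PUSH 1   -> [0, 1]
NEG      -> [0, -1]
SUB      -> [1]
DUP      -> [1, 1]
MUL      -> [1]
PUSH -47 -> [1, -47]
PUSH 9   -> [1, -47, 9]
OVER     -> [1, -47, 9, -47]
SWAP     -> [1, -47, -47, 9]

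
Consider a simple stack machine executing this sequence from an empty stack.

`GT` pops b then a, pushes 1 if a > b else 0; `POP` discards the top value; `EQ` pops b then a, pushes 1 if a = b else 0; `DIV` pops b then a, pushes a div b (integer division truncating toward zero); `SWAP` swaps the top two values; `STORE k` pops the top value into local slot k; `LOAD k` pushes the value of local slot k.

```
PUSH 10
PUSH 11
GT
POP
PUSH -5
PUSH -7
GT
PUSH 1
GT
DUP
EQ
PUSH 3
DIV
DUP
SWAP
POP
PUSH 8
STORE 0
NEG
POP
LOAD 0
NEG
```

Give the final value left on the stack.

-8

PUSH 10 : [10]
PUSH 11 : [10, 11]
GT      : [0]
POP     : []
PUSH -5 : [-5]
PUSH -7 : [-5, -7]
GT      : [1]
PUSH 1  : [1, 1]
GT      : [0]
DUP     : [0, 0]
EQ      : [1]
PUSH 3  : [1, 3]
DIV     : [0]
DUP     : [0, 0]
SWAP    : [0, 0]
POP     : [0]
PUSH 8  : [0, 8]
STORE 0 : [0]
NEG     : [0]
POP     : []
LOAD 0  : [8]
NEG     : [-8]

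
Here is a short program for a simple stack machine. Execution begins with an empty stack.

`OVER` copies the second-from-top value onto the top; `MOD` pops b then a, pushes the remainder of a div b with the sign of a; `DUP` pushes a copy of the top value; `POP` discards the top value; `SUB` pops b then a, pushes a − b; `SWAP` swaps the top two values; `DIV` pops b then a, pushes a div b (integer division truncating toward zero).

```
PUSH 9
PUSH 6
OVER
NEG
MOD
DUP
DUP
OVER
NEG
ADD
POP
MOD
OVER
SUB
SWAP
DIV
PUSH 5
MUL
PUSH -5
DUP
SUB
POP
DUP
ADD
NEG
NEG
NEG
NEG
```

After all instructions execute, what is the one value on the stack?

-10

PUSH 9   9
PUSH 6   9 6
OVER     9 6 9
NEG      9 6 -9
MOD      9 6
DUP      9 6 6
DUP      9 6 6 6
OVER     9 6 6 6 6
NEG      9 6 6 6 -6
ADD      9 6 6 0
POP      9 6 6
MOD      9 0
OVER     9 0 9
SUB      9 -9
SWAP     -9 9
DIV      -1
PUSH 5   -1 5
MUL      -5
PUSH -5  -5 -5
DUP      -5 -5 -5
SUB      -5 0
POP      -5
DUP      -5 -5
ADD      -10
NEG      10
NEG      -10
NEG      10
NEG      -10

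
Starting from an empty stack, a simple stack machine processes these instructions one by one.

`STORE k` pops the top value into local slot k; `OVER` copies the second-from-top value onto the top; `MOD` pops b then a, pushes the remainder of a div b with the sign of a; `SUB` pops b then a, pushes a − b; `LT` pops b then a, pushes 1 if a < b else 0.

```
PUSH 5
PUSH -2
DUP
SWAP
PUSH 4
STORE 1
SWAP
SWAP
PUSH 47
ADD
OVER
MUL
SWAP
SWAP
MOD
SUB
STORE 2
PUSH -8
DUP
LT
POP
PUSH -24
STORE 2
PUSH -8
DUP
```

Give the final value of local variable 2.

PUSH 5   -> [5]
PUSH -2  -> [5, -2]
DUP      -> [5, -2, -2]
SWAP     -> [5, -2, -2]
PUSH 4   -> [5, -2, -2, 4]
STORE 1  -> [5, -2, -2]
SWAP     -> [5, -2, -2]
SWAP     -> [5, -2, -2]
PUSH 47  -> [5, -2, -2, 47]
ADD      -> [5, -2, 45]
OVER     -> [5, -2, 45, -2]
MUL      -> [5, -2, -90]
SWAP     -> [5, -90, -2]
SWAP     -> [5, -2, -90]
MOD      -> [5, -2]
SUB      -> [7]
STORE 2  -> []
PUSH -8  -> [-8]
DUP      -> [-8, -8]
LT       -> [0]
POP      -> []
PUSH -24 -> [-24]
STORE 2  -> []
PUSH -8  -> [-8]
DUP      -> [-8, -8]

-24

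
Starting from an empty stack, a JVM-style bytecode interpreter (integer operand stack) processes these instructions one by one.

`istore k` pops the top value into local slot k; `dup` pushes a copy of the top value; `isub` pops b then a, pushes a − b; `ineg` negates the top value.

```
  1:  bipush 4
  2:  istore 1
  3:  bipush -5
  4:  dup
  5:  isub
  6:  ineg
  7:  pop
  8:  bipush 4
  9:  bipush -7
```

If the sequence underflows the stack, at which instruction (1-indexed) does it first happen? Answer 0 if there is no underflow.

bipush 4  → [4]
istore 1  → []
bipush -5 → [-5]
dup       → [-5, -5]
isub      → [0]
ineg      → [0]
pop       → []
bipush 4  → [4]
bipush -7 → [4, -7]

0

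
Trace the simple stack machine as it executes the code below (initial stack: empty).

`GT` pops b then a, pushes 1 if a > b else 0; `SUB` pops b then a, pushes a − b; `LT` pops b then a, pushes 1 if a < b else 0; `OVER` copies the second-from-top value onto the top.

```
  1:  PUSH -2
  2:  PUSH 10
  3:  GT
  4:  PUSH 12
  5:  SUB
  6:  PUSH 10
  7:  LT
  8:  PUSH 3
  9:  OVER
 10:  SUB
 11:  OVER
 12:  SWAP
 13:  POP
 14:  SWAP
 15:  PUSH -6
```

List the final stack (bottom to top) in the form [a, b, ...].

[1, 1, -6]

PUSH -2  [-2]
PUSH 10  [-2, 10]
GT       [0]
PUSH 12  [0, 12]
SUB      [-12]
PUSH 10  [-12, 10]
LT       [1]
PUSH 3   [1, 3]
OVER     [1, 3, 1]
SUB      [1, 2]
OVER     [1, 2, 1]
SWAP     [1, 1, 2]
POP      [1, 1]
SWAP     [1, 1]
PUSH -6  [1, 1, -6]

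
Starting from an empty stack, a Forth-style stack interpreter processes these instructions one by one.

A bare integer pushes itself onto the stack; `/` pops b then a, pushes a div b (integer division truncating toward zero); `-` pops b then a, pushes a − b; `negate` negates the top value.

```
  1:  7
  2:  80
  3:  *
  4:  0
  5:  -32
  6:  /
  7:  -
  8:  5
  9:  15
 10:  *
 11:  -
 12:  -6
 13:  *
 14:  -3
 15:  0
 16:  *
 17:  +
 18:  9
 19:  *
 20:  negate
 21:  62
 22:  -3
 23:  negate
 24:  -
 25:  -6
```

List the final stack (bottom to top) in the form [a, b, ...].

7      → [7]
80     → [7, 80]
*      → [560]
0      → [560, 0]
-32    → [560, 0, -32]
/      → [560, 0]
-      → [560]
5      → [560, 5]
15     → [560, 5, 15]
*      → [560, 75]
-      → [485]
-6     → [485, -6]
*      → [-2910]
-3     → [-2910, -3]
0      → [-2910, -3, 0]
*      → [-2910, 0]
+      → [-2910]
9      → [-2910, 9]
*      → [-26190]
negate → [26190]
62     → [26190, 62]
-3     → [26190, 62, -3]
negate → [26190, 62, 3]
-      → [26190, 59]
-6     → [26190, 59, -6]

[26190, 59, -6]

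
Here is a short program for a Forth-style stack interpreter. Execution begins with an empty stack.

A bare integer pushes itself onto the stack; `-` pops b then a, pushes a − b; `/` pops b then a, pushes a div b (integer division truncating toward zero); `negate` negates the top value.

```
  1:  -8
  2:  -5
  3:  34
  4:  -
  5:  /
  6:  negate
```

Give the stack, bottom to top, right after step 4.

-8 : -8
-5 : -8 -5
34 : -8 -5 34
-  : -8 -39

[-8, -39]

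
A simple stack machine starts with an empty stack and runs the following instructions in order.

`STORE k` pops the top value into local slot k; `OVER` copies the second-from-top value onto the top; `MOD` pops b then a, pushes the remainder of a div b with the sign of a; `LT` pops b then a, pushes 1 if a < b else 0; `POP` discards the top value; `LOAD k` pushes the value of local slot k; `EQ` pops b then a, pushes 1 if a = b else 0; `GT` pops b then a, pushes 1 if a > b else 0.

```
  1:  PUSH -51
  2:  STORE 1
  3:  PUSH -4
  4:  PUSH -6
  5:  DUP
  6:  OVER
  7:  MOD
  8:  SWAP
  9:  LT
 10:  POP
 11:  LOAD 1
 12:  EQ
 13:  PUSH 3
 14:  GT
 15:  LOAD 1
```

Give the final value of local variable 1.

-51

PUSH -51  -51
STORE 1   (empty)
PUSH -4   -4
PUSH -6   -4 -6
DUP       -4 -6 -6
OVER      -4 -6 -6 -6
MOD       -4 -6 0
SWAP      -4 0 -6
LT        -4 0
POP       -4
LOAD 1    -4 -51
EQ        0
PUSH 3    0 3
GT        0
LOAD 1    0 -51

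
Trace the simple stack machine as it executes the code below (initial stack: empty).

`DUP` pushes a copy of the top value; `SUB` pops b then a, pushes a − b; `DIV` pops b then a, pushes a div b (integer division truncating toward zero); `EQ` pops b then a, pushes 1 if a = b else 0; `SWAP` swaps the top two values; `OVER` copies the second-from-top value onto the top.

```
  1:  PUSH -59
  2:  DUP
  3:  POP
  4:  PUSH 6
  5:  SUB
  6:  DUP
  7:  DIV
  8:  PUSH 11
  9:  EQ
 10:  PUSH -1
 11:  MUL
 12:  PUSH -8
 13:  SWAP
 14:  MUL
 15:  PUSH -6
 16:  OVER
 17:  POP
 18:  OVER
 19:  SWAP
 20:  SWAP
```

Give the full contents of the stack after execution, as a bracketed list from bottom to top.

PUSH -59 -> [-59]
DUP      -> [-59, -59]
POP      -> [-59]
PUSH 6   -> [-59, 6]
SUB      -> [-65]
DUP      -> [-65, -65]
DIV      -> [1]
PUSH 11  -> [1, 11]
EQ       -> [0]
PUSH -1  -> [0, -1]
MUL      -> [0]
PUSH -8  -> [0, -8]
SWAP     -> [-8, 0]
MUL      -> [0]
PUSH -6  -> [0, -6]
OVER     -> [0, -6, 0]
POP      -> [0, -6]
OVER     -> [0, -6, 0]
SWAP     -> [0, 0, -6]
SWAP     -> [0, -6, 0]

[0, -6, 0]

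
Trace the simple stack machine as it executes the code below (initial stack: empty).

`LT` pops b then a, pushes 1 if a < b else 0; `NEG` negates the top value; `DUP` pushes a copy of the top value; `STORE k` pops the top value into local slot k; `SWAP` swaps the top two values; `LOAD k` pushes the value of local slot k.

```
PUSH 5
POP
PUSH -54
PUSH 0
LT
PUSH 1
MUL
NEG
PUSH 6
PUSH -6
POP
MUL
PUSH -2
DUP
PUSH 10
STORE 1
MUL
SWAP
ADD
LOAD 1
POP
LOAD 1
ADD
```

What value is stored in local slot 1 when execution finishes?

10

PUSH 5   : [5]
POP      : []
PUSH -54 : [-54]
PUSH 0   : [-54, 0]
LT       : [1]
PUSH 1   : [1, 1]
MUL      : [1]
NEG      : [-1]
PUSH 6   : [-1, 6]
PUSH -6  : [-1, 6, -6]
POP      : [-1, 6]
MUL      : [-6]
PUSH -2  : [-6, -2]
DUP      : [-6, -2, -2]
PUSH 10  : [-6, -2, -2, 10]
STORE 1  : [-6, -2, -2]
MUL      : [-6, 4]
SWAP     : [4, -6]
ADD      : [-2]
LOAD 1   : [-2, 10]
POP      : [-2]
LOAD 1   : [-2, 10]
ADD      : [8]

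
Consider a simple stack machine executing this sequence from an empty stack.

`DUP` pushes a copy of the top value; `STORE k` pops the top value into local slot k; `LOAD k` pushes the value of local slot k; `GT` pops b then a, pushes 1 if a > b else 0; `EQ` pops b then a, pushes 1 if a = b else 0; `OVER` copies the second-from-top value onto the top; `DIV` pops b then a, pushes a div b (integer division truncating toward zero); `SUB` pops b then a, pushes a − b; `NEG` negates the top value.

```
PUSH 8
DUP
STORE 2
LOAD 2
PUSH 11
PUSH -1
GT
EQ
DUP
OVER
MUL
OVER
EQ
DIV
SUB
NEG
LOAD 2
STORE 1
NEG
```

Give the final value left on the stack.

PUSH 8  : [8]
DUP     : [8, 8]
STORE 2 : [8]
LOAD 2  : [8, 8]
PUSH 11 : [8, 8, 11]
PUSH -1 : [8, 8, 11, -1]
GT      : [8, 8, 1]
EQ      : [8, 0]
DUP     : [8, 0, 0]
OVER    : [8, 0, 0, 0]
MUL     : [8, 0, 0]
OVER    : [8, 0, 0, 0]
EQ      : [8, 0, 1]
DIV     : [8, 0]
SUB     : [8]
NEG     : [-8]
LOAD 2  : [-8, 8]
STORE 1 : [-8]
NEG     : [8]

8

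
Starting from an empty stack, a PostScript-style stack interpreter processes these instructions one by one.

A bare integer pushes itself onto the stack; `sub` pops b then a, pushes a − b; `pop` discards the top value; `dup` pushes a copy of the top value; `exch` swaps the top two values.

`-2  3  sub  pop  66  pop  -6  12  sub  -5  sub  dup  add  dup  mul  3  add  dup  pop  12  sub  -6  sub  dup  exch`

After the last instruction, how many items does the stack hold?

-2    [-2]
3     [-2, 3]
sub   [-5]
pop   []
66    [66]
pop   []
-6    [-6]
12    [-6, 12]
sub   [-18]
-5    [-18, -5]
sub   [-13]
dup   [-13, -13]
add   [-26]
dup   [-26, -26]
mul   [676]
3     [676, 3]
add   [679]
dup   [679, 679]
pop   [679]
12    [679, 12]
sub   [667]
-6    [667, -6]
sub   [673]
dup   [673, 673]
exch  [673, 673]

2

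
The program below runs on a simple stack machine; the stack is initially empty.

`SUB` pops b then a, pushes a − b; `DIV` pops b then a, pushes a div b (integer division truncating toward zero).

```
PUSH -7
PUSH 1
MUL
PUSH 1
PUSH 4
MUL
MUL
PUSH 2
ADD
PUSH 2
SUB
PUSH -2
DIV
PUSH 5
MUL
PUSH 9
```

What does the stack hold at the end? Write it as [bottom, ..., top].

PUSH -7 : -7
PUSH 1  : -7 1
MUL     : -7
PUSH 1  : -7 1
PUSH 4  : -7 1 4
MUL     : -7 4
MUL     : -28
PUSH 2  : -28 2
ADD     : -26
PUSH 2  : -26 2
SUB     : -28
PUSH -2 : -28 -2
DIV     : 14
PUSH 5  : 14 5
MUL     : 70
PUSH 9  : 70 9

[70, 9]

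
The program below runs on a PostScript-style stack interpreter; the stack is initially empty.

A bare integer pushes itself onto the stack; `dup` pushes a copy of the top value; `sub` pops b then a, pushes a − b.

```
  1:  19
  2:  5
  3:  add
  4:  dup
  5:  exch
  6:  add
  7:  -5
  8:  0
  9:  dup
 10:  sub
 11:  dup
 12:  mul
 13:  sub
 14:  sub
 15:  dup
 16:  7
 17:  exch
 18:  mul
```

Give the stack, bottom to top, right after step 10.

[48, -5, 0]

19    [19]
5     [19, 5]
add   [24]
dup   [24, 24]
exch  [24, 24]
add   [48]
-5    [48, -5]
0     [48, -5, 0]
dup   [48, -5, 0, 0]
sub   [48, -5, 0]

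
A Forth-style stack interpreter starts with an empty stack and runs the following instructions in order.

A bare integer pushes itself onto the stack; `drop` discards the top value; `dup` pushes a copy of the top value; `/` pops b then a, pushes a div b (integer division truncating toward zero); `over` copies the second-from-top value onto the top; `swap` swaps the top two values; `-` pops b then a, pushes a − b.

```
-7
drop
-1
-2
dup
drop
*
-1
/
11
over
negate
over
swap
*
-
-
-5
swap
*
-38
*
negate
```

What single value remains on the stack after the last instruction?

-7     : [-7]
drop   : []
-1     : [-1]
-2     : [-1, -2]
dup    : [-1, -2, -2]
drop   : [-1, -2]
*      : [2]
-1     : [2, -1]
/      : [-2]
11     : [-2, 11]
over   : [-2, 11, -2]
negate : [-2, 11, 2]
over   : [-2, 11, 2, 11]
swap   : [-2, 11, 11, 2]
*      : [-2, 11, 22]
-      : [-2, -11]
-      : [9]
-5     : [9, -5]
swap   : [-5, 9]
*      : [-45]
-38    : [-45, -38]
*      : [1710]
negate : [-1710]

-1710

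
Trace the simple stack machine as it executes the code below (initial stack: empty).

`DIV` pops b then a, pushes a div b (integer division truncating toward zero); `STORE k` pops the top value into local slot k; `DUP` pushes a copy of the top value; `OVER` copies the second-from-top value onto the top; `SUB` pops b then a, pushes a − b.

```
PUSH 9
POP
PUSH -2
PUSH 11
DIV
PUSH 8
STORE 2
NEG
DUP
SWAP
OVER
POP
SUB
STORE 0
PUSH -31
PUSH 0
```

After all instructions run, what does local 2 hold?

8

PUSH 9   → 9
POP      → (empty)
PUSH -2  → -2
PUSH 11  → -2 11
DIV      → 0
PUSH 8   → 0 8
STORE 2  → 0
NEG      → 0
DUP      → 0 0
SWAP     → 0 0
OVER     → 0 0 0
POP      → 0 0
SUB      → 0
STORE 0  → (empty)
PUSH -31 → -31
PUSH 0   → -31 0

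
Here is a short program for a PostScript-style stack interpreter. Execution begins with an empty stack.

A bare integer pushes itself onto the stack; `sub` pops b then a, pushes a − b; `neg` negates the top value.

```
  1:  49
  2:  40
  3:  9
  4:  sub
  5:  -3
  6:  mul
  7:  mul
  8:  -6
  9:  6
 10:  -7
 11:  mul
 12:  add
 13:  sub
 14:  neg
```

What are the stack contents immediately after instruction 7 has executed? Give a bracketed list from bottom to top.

49  : 49
40  : 49 40
9   : 49 40 9
sub : 49 31
-3  : 49 31 -3
mul : 49 -93
mul : -4557

[-4557]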